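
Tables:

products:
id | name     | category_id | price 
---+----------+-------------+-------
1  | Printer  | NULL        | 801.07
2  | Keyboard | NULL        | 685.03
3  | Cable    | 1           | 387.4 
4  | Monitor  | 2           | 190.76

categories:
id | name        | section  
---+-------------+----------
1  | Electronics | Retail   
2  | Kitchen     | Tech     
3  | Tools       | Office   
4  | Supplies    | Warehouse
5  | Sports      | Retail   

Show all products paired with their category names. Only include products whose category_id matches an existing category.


INNER JOIN keeps only products rows whose category_id matches an id in categories. Walk through each product:
  - product 1 (Printer): category_id=NULL, no match -> dropped
  - product 2 (Keyboard): category_id=NULL, no match -> dropped
  - product 3 (Cable): category_id=1 -> matches Electronics
  - product 4 (Monitor): category_id=2 -> matches Kitchen
So 2 of 4 rows are dropped.

SQL:
SELECT a.name, b.name AS category
FROM products a
INNER JOIN categories b ON a.category_id = b.id

Result:
name    | category   
--------+------------
Cable   | Electronics
Monitor | Kitchen    


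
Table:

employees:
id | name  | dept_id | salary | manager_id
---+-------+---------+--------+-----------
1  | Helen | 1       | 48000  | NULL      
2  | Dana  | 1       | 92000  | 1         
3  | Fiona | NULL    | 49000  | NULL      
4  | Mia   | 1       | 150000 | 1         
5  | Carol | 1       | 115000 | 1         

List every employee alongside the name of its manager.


This is a self-join: employees is joined to a second copy of itself, matching each row's manager_id to another row's id. Use LEFT JOIN so rows with manager_id=NULL are kept.
  - employee 1 (Helen): manager_id=NULL -> NULL
  - employee 2 (Dana): manager_id=1 -> Helen
  - employee 3 (Fiona): manager_id=NULL -> NULL
  - employee 4 (Mia): manager_id=1 -> Helen
  - employee 5 (Carol): manager_id=1 -> Helen

SQL:
SELECT a.name AS item, b.name AS manager
FROM employees a
LEFT JOIN employees b ON a.manager_id = b.id

Result:
item  | manager
------+--------
Helen | NULL   
Dana  | Helen  
Fiona | NULL   
Mia   | Helen  
Carol | Helen  


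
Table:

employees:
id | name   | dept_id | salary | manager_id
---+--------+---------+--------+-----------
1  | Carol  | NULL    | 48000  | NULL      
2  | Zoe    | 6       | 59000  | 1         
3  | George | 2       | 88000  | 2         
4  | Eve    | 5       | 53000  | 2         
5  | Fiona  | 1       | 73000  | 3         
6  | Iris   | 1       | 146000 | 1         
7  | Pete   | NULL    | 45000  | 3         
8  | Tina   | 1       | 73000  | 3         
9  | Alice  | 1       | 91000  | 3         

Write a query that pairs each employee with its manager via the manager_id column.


This is a self-join: employees is joined to a second copy of itself, matching each row's manager_id to another row's id. Use LEFT JOIN so rows with manager_id=NULL are kept.
  - employee 1 (Carol): manager_id=NULL -> NULL
  - employee 2 (Zoe): manager_id=1 -> Carol
  - employee 3 (George): manager_id=2 -> Zoe
  - employee 4 (Eve): manager_id=2 -> Zoe
  - employee 5 (Fiona): manager_id=3 -> George
  - employee 6 (Iris): manager_id=1 -> Carol
  - employee 7 (Pete): manager_id=3 -> George
  - employee 8 (Tina): manager_id=3 -> George
  - employee 9 (Alice): manager_id=3 -> George

SQL:
SELECT a.name AS item, b.name AS manager
FROM employees a
LEFT JOIN employees b ON a.manager_id = b.id

Result:
item   | manager
-------+--------
Carol  | NULL   
Zoe    | Carol  
George | Zoe    
Eve    | Zoe    
Fiona  | George 
Iris   | Carol  
Pete   | George 
Tina   | George 
Alice  | George 


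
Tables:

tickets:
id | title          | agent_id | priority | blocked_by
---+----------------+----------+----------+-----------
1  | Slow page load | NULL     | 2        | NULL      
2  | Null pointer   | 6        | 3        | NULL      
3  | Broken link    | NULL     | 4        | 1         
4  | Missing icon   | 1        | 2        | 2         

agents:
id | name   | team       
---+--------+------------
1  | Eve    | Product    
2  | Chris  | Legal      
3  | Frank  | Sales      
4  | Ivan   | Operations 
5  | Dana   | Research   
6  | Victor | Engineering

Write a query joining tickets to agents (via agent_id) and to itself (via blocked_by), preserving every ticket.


Two LEFT JOINs from the same base table tickets: one to agents via agent_id, one to tickets itself via blocked_by. Both are LEFT so every ticket is preserved.
Match against agents:
  - ticket 1 (Slow page load): agent_id=NULL, no match -> kept with NULL
  - ticket 2 (Null pointer): agent_id=6 -> matches Victor
  - ticket 3 (Broken link): agent_id=NULL, no match -> kept with NULL
  - ticket 4 (Missing icon): agent_id=1 -> matches Eve
Match against tickets (self):
  - ticket 1 (Slow page load): blocked_by=NULL -> NULL
  - ticket 2 (Null pointer): blocked_by=NULL -> NULL
  - ticket 3 (Broken link): blocked_by=1 -> Slow page load
  - ticket 4 (Missing icon): blocked_by=2 -> Null pointer

SQL:
SELECT a.title, b.name AS agent, c.title AS blocked_by
FROM tickets a
LEFT JOIN agents b ON a.agent_id = b.id
LEFT JOIN tickets c ON a.blocked_by = c.id

Result:
title          | agent  | blocked_by    
---------------+--------+---------------
Slow page load | NULL   | NULL          
Null pointer   | Victor | NULL          
Broken link    | NULL   | Slow page load
Missing icon   | Eve    | Null pointer  


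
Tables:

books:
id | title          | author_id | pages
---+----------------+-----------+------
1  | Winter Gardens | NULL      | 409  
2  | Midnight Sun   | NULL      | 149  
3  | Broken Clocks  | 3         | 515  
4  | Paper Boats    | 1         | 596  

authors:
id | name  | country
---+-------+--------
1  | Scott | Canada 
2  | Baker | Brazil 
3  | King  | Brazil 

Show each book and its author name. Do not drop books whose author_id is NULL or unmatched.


LEFT JOIN keeps every row from books (the left table); where author_id has no match in authors, the author columns become NULL. Walk through each book:
  - book 1 (Winter Gardens): author_id=NULL, no match -> kept with NULL
  - book 2 (Midnight Sun): author_id=NULL, no match -> kept with NULL
  - book 3 (Broken Clocks): author_id=3 -> matches King
  - book 4 (Paper Boats): author_id=1 -> matches Scott
All 4 rows appear; 2 have NULL author.

SQL:
SELECT a.title, b.name AS author
FROM books a
LEFT JOIN authors b ON a.author_id = b.id

Result:
title          | author
---------------+-------
Winter Gardens | NULL  
Midnight Sun   | NULL  
Broken Clocks  | King  
Paper Boats    | Scott 


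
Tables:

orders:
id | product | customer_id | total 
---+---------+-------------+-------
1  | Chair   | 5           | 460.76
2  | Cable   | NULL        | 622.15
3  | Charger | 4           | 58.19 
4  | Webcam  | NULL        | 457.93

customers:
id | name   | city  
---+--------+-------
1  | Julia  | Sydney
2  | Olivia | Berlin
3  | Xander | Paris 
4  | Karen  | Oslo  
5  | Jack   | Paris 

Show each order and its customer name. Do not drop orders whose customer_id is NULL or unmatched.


LEFT JOIN keeps every row from orders (the left table); where customer_id has no match in customers, the customer columns become NULL. Walk through each order:
  - order 1 (Chair): customer_id=5 -> matches Jack
  - order 2 (Cable): customer_id=NULL, no match -> kept with NULL
  - order 3 (Charger): customer_id=4 -> matches Karen
  - order 4 (Webcam): customer_id=NULL, no match -> kept with NULL
All 4 rows appear; 2 have NULL customer.

SQL:
SELECT a.product, b.name AS customer
FROM orders a
LEFT JOIN customers b ON a.customer_id = b.id

Result:
product | customer
--------+---------
Chair   | Jack    
Cable   | NULL    
Charger | Karen   
Webcam  | NULL    


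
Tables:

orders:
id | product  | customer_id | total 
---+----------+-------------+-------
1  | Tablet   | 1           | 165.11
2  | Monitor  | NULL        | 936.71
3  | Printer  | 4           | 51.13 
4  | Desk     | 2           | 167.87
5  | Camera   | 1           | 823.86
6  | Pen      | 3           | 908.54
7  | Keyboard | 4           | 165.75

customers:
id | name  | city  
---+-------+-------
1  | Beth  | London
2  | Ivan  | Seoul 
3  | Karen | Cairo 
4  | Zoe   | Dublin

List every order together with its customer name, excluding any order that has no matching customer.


INNER JOIN keeps only orders rows whose customer_id matches an id in customers. Walk through each order:
  - order 1 (Tablet): customer_id=1 -> matches Beth
  - order 2 (Monitor): customer_id=NULL, no match -> dropped
  - order 3 (Printer): customer_id=4 -> matches Zoe
  - order 4 (Desk): customer_id=2 -> matches Ivan
  - order 5 (Camera): customer_id=1 -> matches Beth
  - order 6 (Pen): customer_id=3 -> matches Karen
  - order 7 (Keyboard): customer_id=4 -> matches Zoe
So 1 of 7 rows is dropped.

SQL:
SELECT a.product, b.name AS customer
FROM orders a
INNER JOIN customers b ON a.customer_id = b.id

Result:
product  | customer
---------+---------
Tablet   | Beth    
Printer  | Zoe     
Desk     | Ivan    
Camera   | Beth    
Pen      | Karen   
Keyboard | Zoe     


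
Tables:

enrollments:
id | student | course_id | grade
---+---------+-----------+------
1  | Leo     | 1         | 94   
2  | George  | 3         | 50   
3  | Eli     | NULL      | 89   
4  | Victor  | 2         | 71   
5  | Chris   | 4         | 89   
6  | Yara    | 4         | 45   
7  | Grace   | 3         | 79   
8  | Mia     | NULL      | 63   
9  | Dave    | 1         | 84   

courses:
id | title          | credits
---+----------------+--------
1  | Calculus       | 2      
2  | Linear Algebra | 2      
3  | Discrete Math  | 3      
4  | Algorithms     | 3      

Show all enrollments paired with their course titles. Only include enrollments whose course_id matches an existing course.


INNER JOIN keeps only enrollments rows whose course_id matches an id in courses. Walk through each enrollment:
  - enrollment 1 (Leo): course_id=1 -> matches Calculus
  - enrollment 2 (George): course_id=3 -> matches Discrete Math
  - enrollment 3 (Eli): course_id=NULL, no match -> dropped
  - enrollment 4 (Victor): course_id=2 -> matches Linear Algebra
  - enrollment 5 (Chris): course_id=4 -> matches Algorithms
  - enrollment 6 (Yara): course_id=4 -> matches Algorithms
  - enrollment 7 (Grace): course_id=3 -> matches Discrete Math
  - enrollment 8 (Mia): course_id=NULL, no match -> dropped
  - enrollment 9 (Dave): course_id=1 -> matches Calculus
So 2 of 9 rows are dropped.

SQL:
SELECT a.student, b.title AS course
FROM enrollments a
INNER JOIN courses b ON a.course_id = b.id

Result:
student | course        
--------+---------------
Leo     | Calculus      
George  | Discrete Math 
Victor  | Linear Algebra
Chris   | Algorithms    
Yara    | Algorithms    
Grace   | Discrete Math 
Dave    | Calculus      


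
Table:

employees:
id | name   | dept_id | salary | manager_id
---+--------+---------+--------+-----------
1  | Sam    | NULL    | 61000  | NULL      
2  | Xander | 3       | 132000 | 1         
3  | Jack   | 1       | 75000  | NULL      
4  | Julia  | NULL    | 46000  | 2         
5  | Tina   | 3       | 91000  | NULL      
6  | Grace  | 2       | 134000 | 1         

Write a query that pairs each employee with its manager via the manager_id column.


This is a self-join: employees is joined to a second copy of itself, matching each row's manager_id to another row's id. Use LEFT JOIN so rows with manager_id=NULL are kept.
  - employee 1 (Sam): manager_id=NULL -> NULL
  - employee 2 (Xander): manager_id=1 -> Sam
  - employee 3 (Jack): manager_id=NULL -> NULL
  - employee 4 (Julia): manager_id=2 -> Xander
  - employee 5 (Tina): manager_id=NULL -> NULL
  - employee 6 (Grace): manager_id=1 -> Sam

SQL:
SELECT a.name AS item, b.name AS manager
FROM employees a
LEFT JOIN employees b ON a.manager_id = b.id

Result:
item   | manager
-------+--------
Sam    | NULL   
Xander | Sam    
Jack   | NULL   
Julia  | Xander 
Tina   | NULL   
Grace  | Sam    


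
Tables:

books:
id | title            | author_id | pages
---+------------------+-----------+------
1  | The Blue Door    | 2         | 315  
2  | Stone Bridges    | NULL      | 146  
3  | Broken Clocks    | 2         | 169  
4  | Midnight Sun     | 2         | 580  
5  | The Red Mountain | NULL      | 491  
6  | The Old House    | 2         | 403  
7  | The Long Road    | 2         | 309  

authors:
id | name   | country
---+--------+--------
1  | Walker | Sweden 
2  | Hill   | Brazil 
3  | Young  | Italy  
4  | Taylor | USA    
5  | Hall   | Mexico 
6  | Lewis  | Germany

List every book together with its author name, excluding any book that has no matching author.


INNER JOIN keeps only books rows whose author_id matches an id in authors. Walk through each book:
  - book 1 (The Blue Door): author_id=2 -> matches Hill
  - book 2 (Stone Bridges): author_id=NULL, no match -> dropped
  - book 3 (Broken Clocks): author_id=2 -> matches Hill
  - book 4 (Midnight Sun): author_id=2 -> matches Hill
  - book 5 (The Red Mountain): author_id=NULL, no match -> dropped
  - book 6 (The Old House): author_id=2 -> matches Hill
  - book 7 (The Long Road): author_id=2 -> matches Hill
So 2 of 7 rows are dropped.

SQL:
SELECT a.title, b.name AS author
FROM books a
INNER JOIN authors b ON a.author_id = b.id

Result:
title         | author
--------------+-------
The Blue Door | Hill  
Broken Clocks | Hill  
Midnight Sun  | Hill  
The Old House | Hill  
The Long Road | Hill  


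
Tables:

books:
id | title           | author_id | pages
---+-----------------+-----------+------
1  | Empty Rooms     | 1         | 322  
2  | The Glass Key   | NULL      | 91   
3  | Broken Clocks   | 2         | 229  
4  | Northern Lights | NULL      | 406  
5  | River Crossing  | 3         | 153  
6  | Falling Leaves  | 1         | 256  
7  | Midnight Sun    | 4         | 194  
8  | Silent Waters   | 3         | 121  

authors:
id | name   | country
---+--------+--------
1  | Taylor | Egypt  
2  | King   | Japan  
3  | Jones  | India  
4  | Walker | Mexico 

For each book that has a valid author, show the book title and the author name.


INNER JOIN keeps only books rows whose author_id matches an id in authors. Walk through each book:
  - book 1 (Empty Rooms): author_id=1 -> matches Taylor
  - book 2 (The Glass Key): author_id=NULL, no match -> dropped
  - book 3 (Broken Clocks): author_id=2 -> matches King
  - book 4 (Northern Lights): author_id=NULL, no match -> dropped
  - book 5 (River Crossing): author_id=3 -> matches Jones
  - book 6 (Falling Leaves): author_id=1 -> matches Taylor
  - book 7 (Midnight Sun): author_id=4 -> matches Walker
  - book 8 (Silent Waters): author_id=3 -> matches Jones
So 2 of 8 rows are dropped.

SQL:
SELECT a.title, b.name AS author
FROM books a
INNER JOIN authors b ON a.author_id = b.id

Result:
title          | author
---------------+-------
Empty Rooms    | Taylor
Broken Clocks  | King  
River Crossing | Jones 
Falling Leaves | Taylor
Midnight Sun   | Walker
Silent Waters  | Jones 


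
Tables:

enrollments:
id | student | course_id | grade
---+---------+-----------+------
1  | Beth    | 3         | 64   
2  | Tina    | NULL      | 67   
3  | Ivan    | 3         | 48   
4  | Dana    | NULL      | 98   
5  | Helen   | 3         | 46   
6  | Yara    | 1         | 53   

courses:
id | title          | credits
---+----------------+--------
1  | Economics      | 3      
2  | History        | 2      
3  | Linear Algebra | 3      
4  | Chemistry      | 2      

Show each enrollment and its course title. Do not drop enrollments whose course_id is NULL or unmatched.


LEFT JOIN keeps every row from enrollments (the left table); where course_id has no match in courses, the course columns become NULL. Walk through each enrollment:
  - enrollment 1 (Beth): course_id=3 -> matches Linear Algebra
  - enrollment 2 (Tina): course_id=NULL, no match -> kept with NULL
  - enrollment 3 (Ivan): course_id=3 -> matches Linear Algebra
  - enrollment 4 (Dana): course_id=NULL, no match -> kept with NULL
  - enrollment 5 (Helen): course_id=3 -> matches Linear Algebra
  - enrollment 6 (Yara): course_id=1 -> matches Economics
All 6 rows appear; 2 have NULL course.

SQL:
SELECT a.student, b.title AS course
FROM enrollments a
LEFT JOIN courses b ON a.course_id = b.id

Result:
student | course        
--------+---------------
Beth    | Linear Algebra
Tina    | NULL          
Ivan    | Linear Algebra
Dana    | NULL          
Helen   | Linear Algebra
Yara    | Economics     


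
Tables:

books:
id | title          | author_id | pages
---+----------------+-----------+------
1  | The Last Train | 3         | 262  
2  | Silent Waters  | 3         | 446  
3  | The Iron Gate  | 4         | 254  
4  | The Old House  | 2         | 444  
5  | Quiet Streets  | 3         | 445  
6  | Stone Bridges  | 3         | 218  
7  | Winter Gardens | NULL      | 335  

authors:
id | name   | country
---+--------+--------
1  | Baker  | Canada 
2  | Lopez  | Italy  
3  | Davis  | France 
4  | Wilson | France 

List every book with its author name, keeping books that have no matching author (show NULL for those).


LEFT JOIN keeps every row from books (the left table); where author_id has no match in authors, the author columns become NULL. Walk through each book:
  - book 1 (The Last Train): author_id=3 -> matches Davis
  - book 2 (Silent Waters): author_id=3 -> matches Davis
  - book 3 (The Iron Gate): author_id=4 -> matches Wilson
  - book 4 (The Old House): author_id=2 -> matches Lopez
  - book 5 (Quiet Streets): author_id=3 -> matches Davis
  - book 6 (Stone Bridges): author_id=3 -> matches Davis
  - book 7 (Winter Gardens): author_id=NULL, no match -> kept with NULL
All 7 rows appear; 1 has NULL author.

SQL:
SELECT a.title, b.name AS author
FROM books a
LEFT JOIN authors b ON a.author_id = b.id

Result:
title          | author
---------------+-------
The Last Train | Davis 
Silent Waters  | Davis 
The Iron Gate  | Wilson
The Old House  | Lopez 
Quiet Streets  | Davis 
Stone Bridges  | Davis 
Winter Gardens | NULL  


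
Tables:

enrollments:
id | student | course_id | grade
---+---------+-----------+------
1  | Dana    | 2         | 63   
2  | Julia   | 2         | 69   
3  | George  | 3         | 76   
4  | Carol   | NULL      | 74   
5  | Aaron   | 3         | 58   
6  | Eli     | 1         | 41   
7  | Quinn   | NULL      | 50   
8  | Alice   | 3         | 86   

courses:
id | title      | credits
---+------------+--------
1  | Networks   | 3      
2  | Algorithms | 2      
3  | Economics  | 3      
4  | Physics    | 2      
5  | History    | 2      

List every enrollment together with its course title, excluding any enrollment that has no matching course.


INNER JOIN keeps only enrollments rows whose course_id matches an id in courses. Walk through each enrollment:
  - enrollment 1 (Dana): course_id=2 -> matches Algorithms
  - enrollment 2 (Julia): course_id=2 -> matches Algorithms
  - enrollment 3 (George): course_id=3 -> matches Economics
  - enrollment 4 (Carol): course_id=NULL, no match -> dropped
  - enrollment 5 (Aaron): course_id=3 -> matches Economics
  - enrollment 6 (Eli): course_id=1 -> matches Networks
  - enrollment 7 (Quinn): course_id=NULL, no match -> dropped
  - enrollment 8 (Alice): course_id=3 -> matches Economics
So 2 of 8 rows are dropped.

SQL:
SELECT a.student, b.title AS course
FROM enrollments a
INNER JOIN courses b ON a.course_id = b.id

Result:
student | course    
--------+-----------
Dana    | Algorithms
Julia   | Algorithms
George  | Economics 
Aaron   | Economics 
Eli     | Networks  
Alice   | Economics 


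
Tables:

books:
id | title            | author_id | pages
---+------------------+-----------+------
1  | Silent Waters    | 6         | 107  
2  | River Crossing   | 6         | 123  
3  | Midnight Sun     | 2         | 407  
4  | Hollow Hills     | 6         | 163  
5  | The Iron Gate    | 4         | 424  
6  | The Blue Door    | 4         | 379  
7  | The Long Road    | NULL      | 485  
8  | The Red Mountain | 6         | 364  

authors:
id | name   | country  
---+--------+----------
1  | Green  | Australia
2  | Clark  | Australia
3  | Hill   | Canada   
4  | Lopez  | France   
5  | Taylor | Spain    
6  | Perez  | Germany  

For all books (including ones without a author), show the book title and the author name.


LEFT JOIN keeps every row from books (the left table); where author_id has no match in authors, the author columns become NULL. Walk through each book:
  - book 1 (Silent Waters): author_id=6 -> matches Perez
  - book 2 (River Crossing): author_id=6 -> matches Perez
  - book 3 (Midnight Sun): author_id=2 -> matches Clark
  - book 4 (Hollow Hills): author_id=6 -> matches Perez
  - book 5 (The Iron Gate): author_id=4 -> matches Lopez
  - book 6 (The Blue Door): author_id=4 -> matches Lopez
  - book 7 (The Long Road): author_id=NULL, no match -> kept with NULL
  - book 8 (The Red Mountain): author_id=6 -> matches Perez
All 8 rows appear; 1 has NULL author.

SQL:
SELECT a.title, b.name AS author
FROM books a
LEFT JOIN authors b ON a.author_id = b.id

Result:
title            | author
-----------------+-------
Silent Waters    | Perez 
River Crossing   | Perez 
Midnight Sun     | Clark 
Hollow Hills     | Perez 
The Iron Gate    | Lopez 
The Blue Door    | Lopez 
The Long Road    | NULL  
The Red Mountain | Perez 


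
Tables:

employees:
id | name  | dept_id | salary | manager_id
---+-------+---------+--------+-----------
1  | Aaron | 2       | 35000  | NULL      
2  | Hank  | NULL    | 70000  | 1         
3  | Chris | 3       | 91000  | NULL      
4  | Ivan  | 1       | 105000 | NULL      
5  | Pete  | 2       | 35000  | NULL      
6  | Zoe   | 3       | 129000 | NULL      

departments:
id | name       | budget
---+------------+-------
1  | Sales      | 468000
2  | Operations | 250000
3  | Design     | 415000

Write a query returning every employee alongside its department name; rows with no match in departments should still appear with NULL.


LEFT JOIN keeps every row from employees (the left table); where dept_id has no match in departments, the department columns become NULL. Walk through each employee:
  - employee 1 (Aaron): dept_id=2 -> matches Operations
  - employee 2 (Hank): dept_id=NULL, no match -> kept with NULL
  - employee 3 (Chris): dept_id=3 -> matches Design
  - employee 4 (Ivan): dept_id=1 -> matches Sales
  - employee 5 (Pete): dept_id=2 -> matches Operations
  - employee 6 (Zoe): dept_id=3 -> matches Design
All 6 rows appear; 1 has NULL department.

SQL:
SELECT a.name, b.name AS department
FROM employees a
LEFT JOIN departments b ON a.dept_id = b.id

Result:
name  | department
------+-----------
Aaron | Operations
Hank  | NULL      
Chris | Design    
Ivan  | Sales     
Pete  | Operations
Zoe   | Design    


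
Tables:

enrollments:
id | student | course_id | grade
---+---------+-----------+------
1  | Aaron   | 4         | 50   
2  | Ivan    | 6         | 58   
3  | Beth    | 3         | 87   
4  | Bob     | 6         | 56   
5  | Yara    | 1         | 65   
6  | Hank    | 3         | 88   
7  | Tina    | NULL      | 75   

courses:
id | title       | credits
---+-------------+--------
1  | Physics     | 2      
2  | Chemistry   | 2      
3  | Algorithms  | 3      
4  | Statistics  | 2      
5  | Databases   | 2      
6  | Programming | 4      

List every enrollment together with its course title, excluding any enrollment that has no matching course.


INNER JOIN keeps only enrollments rows whose course_id matches an id in courses. Walk through each enrollment:
  - enrollment 1 (Aaron): course_id=4 -> matches Statistics
  - enrollment 2 (Ivan): course_id=6 -> matches Programming
  - enrollment 3 (Beth): course_id=3 -> matches Algorithms
  - enrollment 4 (Bob): course_id=6 -> matches Programming
  - enrollment 5 (Yara): course_id=1 -> matches Physics
  - enrollment 6 (Hank): course_id=3 -> matches Algorithms
  - enrollment 7 (Tina): course_id=NULL, no match -> dropped
So 1 of 7 rows is dropped.

SQL:
SELECT a.student, b.title AS course
FROM enrollments a
INNER JOIN courses b ON a.course_id = b.id

Result:
student | course     
--------+------------
Aaron   | Statistics 
Ivan    | Programming
Beth    | Algorithms 
Bob     | Programming
Yara    | Physics    
Hank    | Algorithms 


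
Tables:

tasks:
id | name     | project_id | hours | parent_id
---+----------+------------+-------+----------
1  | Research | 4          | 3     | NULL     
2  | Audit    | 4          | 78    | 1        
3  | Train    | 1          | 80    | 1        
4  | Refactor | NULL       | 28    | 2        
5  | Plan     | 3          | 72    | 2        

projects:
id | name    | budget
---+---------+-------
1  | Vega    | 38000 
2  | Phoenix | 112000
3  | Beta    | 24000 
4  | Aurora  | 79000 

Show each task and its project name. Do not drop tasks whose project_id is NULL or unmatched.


LEFT JOIN keeps every row from tasks (the left table); where project_id has no match in projects, the project columns become NULL. Walk through each task:
  - task 1 (Research): project_id=4 -> matches Aurora
  - task 2 (Audit): project_id=4 -> matches Aurora
  - task 3 (Train): project_id=1 -> matches Vega
  - task 4 (Refactor): project_id=NULL, no match -> kept with NULL
  - task 5 (Plan): project_id=3 -> matches Beta
All 5 rows appear; 1 has NULL project.

SQL:
SELECT a.name, b.name AS project
FROM tasks a
LEFT JOIN projects b ON a.project_id = b.id

Result:
name     | project
---------+--------
Research | Aurora 
Audit    | Aurora 
Train    | Vega   
Refactor | NULL   
Plan     | Beta   


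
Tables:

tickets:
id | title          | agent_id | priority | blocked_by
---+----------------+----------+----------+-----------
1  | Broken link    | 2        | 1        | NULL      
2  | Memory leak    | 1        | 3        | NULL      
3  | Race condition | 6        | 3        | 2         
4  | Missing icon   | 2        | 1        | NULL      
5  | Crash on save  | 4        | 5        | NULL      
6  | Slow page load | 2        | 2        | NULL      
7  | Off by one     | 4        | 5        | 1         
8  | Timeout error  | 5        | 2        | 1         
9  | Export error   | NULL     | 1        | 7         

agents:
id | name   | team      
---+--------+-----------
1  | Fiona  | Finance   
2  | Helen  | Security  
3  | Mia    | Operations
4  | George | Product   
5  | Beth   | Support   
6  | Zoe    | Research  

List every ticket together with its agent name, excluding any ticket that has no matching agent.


INNER JOIN keeps only tickets rows whose agent_id matches an id in agents. Walk through each ticket:
  - ticket 1 (Broken link): agent_id=2 -> matches Helen
  - ticket 2 (Memory leak): agent_id=1 -> matches Fiona
  - ticket 3 (Race condition): agent_id=6 -> matches Zoe
  - ticket 4 (Missing icon): agent_id=2 -> matches Helen
  - ticket 5 (Crash on save): agent_id=4 -> matches George
  - ticket 6 (Slow page load): agent_id=2 -> matches Helen
  - ticket 7 (Off by one): agent_id=4 -> matches George
  - ticket 8 (Timeout error): agent_id=5 -> matches Beth
  - ticket 9 (Export error): agent_id=NULL, no match -> dropped
So 1 of 9 rows is dropped.

SQL:
SELECT a.title, b.name AS agent
FROM tickets a
INNER JOIN agents b ON a.agent_id = b.id

Result:
title          | agent 
---------------+-------
Broken link    | Helen 
Memory leak    | Fiona 
Race condition | Zoe   
Missing icon   | Helen 
Crash on save  | George
Slow page load | Helen 
Off by one     | George
Timeout error  | Beth  


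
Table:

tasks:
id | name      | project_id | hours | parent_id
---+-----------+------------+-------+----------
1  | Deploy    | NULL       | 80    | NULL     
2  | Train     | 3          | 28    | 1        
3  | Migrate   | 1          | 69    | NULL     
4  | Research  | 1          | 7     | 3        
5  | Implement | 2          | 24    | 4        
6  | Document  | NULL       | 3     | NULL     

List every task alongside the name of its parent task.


This is a self-join: tasks is joined to a second copy of itself, matching each row's parent_id to another row's id. Use LEFT JOIN so rows with parent_id=NULL are kept.
  - task 1 (Deploy): parent_id=NULL -> NULL
  - task 2 (Train): parent_id=1 -> Deploy
  - task 3 (Migrate): parent_id=NULL -> NULL
  - task 4 (Research): parent_id=3 -> Migrate
  - task 5 (Implement): parent_id=4 -> Research
  - task 6 (Document): parent_id=NULL -> NULL

SQL:
SELECT a.name AS item, b.name AS parent
FROM tasks a
LEFT JOIN tasks b ON a.parent_id = b.id

Result:
item      | parent  
----------+---------
Deploy    | NULL    
Train     | Deploy  
Migrate   | NULL    
Research  | Migrate 
Implement | Research
Document  | NULL    


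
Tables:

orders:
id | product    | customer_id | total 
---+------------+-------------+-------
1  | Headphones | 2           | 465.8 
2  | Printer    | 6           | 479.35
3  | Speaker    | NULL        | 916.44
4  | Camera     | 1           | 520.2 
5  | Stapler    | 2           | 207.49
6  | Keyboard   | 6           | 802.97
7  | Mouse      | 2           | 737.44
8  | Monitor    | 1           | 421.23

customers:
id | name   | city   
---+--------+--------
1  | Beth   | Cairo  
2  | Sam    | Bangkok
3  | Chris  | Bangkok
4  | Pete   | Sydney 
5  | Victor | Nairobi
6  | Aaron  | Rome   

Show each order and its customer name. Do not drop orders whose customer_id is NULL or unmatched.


LEFT JOIN keeps every row from orders (the left table); where customer_id has no match in customers, the customer columns become NULL. Walk through each order:
  - order 1 (Headphones): customer_id=2 -> matches Sam
  - order 2 (Printer): customer_id=6 -> matches Aaron
  - order 3 (Speaker): customer_id=NULL, no match -> kept with NULL
  - order 4 (Camera): customer_id=1 -> matches Beth
  - order 5 (Stapler): customer_id=2 -> matches Sam
  - order 6 (Keyboard): customer_id=6 -> matches Aaron
  - order 7 (Mouse): customer_id=2 -> matches Sam
  - order 8 (Monitor): customer_id=1 -> matches Beth
All 8 rows appear; 1 has NULL customer.

SQL:
SELECT a.product, b.name AS customer
FROM orders a
LEFT JOIN customers b ON a.customer_id = b.id

Result:
product    | customer
-----------+---------
Headphones | Sam     
Printer    | Aaron   
Speaker    | NULL    
Camera     | Beth    
Stapler    | Sam     
Keyboard   | Aaron   
Mouse      | Sam     
Monitor    | Beth    


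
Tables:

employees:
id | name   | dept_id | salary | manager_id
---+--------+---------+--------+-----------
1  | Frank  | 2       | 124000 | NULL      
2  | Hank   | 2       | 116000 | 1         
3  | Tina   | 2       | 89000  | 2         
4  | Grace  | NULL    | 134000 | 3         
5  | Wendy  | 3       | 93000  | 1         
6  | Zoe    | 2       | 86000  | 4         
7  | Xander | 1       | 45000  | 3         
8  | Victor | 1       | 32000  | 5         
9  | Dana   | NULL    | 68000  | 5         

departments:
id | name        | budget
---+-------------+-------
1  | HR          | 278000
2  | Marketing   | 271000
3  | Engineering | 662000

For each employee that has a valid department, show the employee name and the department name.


INNER JOIN keeps only employees rows whose dept_id matches an id in departments. Walk through each employee:
  - employee 1 (Frank): dept_id=2 -> matches Marketing
  - employee 2 (Hank): dept_id=2 -> matches Marketing
  - employee 3 (Tina): dept_id=2 -> matches Marketing
  - employee 4 (Grace): dept_id=NULL, no match -> dropped
  - employee 5 (Wendy): dept_id=3 -> matches Engineering
  - employee 6 (Zoe): dept_id=2 -> matches Marketing
  - employee 7 (Xander): dept_id=1 -> matches HR
  - employee 8 (Victor): dept_id=1 -> matches HR
  - employee 9 (Dana): dept_id=NULL, no match -> dropped
So 2 of 9 rows are dropped.

SQL:
SELECT a.name, b.name AS department
FROM employees a
INNER JOIN departments b ON a.dept_id = b.id

Result:
name   | department 
-------+------------
Frank  | Marketing  
Hank   | Marketing  
Tina   | Marketing  
Wendy  | Engineering
Zoe    | Marketing  
Xander | HR         
Victor | HR         


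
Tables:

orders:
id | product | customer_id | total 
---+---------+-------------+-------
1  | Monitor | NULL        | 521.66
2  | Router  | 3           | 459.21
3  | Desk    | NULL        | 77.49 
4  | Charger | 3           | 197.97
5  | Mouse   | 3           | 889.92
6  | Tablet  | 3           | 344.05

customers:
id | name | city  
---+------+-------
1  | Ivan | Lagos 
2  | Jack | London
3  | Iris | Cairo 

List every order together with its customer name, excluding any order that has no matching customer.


INNER JOIN keeps only orders rows whose customer_id matches an id in customers. Walk through each order:
  - order 1 (Monitor): customer_id=NULL, no match -> dropped
  - order 2 (Router): customer_id=3 -> matches Iris
  - order 3 (Desk): customer_id=NULL, no match -> dropped
  - order 4 (Charger): customer_id=3 -> matches Iris
  - order 5 (Mouse): customer_id=3 -> matches Iris
  - order 6 (Tablet): customer_id=3 -> matches Iris
So 2 of 6 rows are dropped.

SQL:
SELECT a.product, b.name AS customer
FROM orders a
INNER JOIN customers b ON a.customer_id = b.id

Result:
product | customer
--------+---------
Router  | Iris    
Charger | Iris    
Mouse   | Iris    
Tablet  | Iris    


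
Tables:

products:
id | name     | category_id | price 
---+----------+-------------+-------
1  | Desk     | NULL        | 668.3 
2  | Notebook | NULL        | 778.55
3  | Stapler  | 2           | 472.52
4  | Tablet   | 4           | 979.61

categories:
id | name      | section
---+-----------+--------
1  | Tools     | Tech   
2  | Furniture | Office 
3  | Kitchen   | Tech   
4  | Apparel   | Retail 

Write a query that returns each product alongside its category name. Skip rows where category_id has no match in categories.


INNER JOIN keeps only products rows whose category_id matches an id in categories. Walk through each product:
  - product 1 (Desk): category_id=NULL, no match -> dropped
  - product 2 (Notebook): category_id=NULL, no match -> dropped
  - product 3 (Stapler): category_id=2 -> matches Furniture
  - product 4 (Tablet): category_id=4 -> matches Apparel
So 2 of 4 rows are dropped.

SQL:
SELECT a.name, b.name AS category
FROM products a
INNER JOIN categories b ON a.category_id = b.id

Result:
name    | category 
--------+----------
Stapler | Furniture
Tablet  | Apparel  


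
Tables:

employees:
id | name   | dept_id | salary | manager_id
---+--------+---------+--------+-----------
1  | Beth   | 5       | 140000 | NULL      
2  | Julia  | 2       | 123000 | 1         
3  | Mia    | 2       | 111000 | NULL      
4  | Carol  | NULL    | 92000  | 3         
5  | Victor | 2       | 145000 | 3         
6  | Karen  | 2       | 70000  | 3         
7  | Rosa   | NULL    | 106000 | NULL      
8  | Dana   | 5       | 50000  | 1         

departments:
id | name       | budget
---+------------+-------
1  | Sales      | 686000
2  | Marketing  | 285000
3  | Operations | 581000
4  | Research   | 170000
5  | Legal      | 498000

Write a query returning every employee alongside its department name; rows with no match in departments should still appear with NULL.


LEFT JOIN keeps every row from employees (the left table); where dept_id has no match in departments, the department columns become NULL. Walk through each employee:
  - employee 1 (Beth): dept_id=5 -> matches Legal
  - employee 2 (Julia): dept_id=2 -> matches Marketing
  - employee 3 (Mia): dept_id=2 -> matches Marketing
  - employee 4 (Carol): dept_id=NULL, no match -> kept with NULL
  - employee 5 (Victor): dept_id=2 -> matches Marketing
  - employee 6 (Karen): dept_id=2 -> matches Marketing
  - employee 7 (Rosa): dept_id=NULL, no match -> kept with NULL
  - employee 8 (Dana): dept_id=5 -> matches Legal
All 8 rows appear; 2 have NULL department.

SQL:
SELECT a.name, b.name AS department
FROM employees a
LEFT JOIN departments b ON a.dept_id = b.id

Result:
name   | department
-------+-----------
Beth   | Legal     
Julia  | Marketing 
Mia    | Marketing 
Carol  | NULL      
Victor | Marketing 
Karen  | Marketing 
Rosa   | NULL      
Dana   | Legal     


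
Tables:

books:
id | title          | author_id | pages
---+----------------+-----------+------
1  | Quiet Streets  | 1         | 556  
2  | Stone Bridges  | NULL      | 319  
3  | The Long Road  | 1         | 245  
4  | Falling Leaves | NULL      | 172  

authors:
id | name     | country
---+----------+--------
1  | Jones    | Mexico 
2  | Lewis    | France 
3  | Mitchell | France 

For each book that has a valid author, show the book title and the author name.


INNER JOIN keeps only books rows whose author_id matches an id in authors. Walk through each book:
  - book 1 (Quiet Streets): author_id=1 -> matches Jones
  - book 2 (Stone Bridges): author_id=NULL, no match -> dropped
  - book 3 (The Long Road): author_id=1 -> matches Jones
  - book 4 (Falling Leaves): author_id=NULL, no match -> dropped
So 2 of 4 rows are dropped.

SQL:
SELECT a.title, b.name AS author
FROM books a
INNER JOIN authors b ON a.author_id = b.id

Result:
title         | author
--------------+-------
Quiet Streets | Jones 
The Long Road | Jones 


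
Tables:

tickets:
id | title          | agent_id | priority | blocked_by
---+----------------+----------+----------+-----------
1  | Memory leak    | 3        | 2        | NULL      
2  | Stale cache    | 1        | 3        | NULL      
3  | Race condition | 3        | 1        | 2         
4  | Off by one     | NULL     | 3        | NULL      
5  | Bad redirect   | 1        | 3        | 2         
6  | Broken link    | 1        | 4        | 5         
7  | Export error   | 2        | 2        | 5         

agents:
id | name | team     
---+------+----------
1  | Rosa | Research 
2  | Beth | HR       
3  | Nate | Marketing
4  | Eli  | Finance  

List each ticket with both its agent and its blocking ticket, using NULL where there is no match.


Two LEFT JOINs from the same base table tickets: one to agents via agent_id, one to tickets itself via blocked_by. Both are LEFT so every ticket is preserved.
Match against agents:
  - ticket 1 (Memory leak): agent_id=3 -> matches Nate
  - ticket 2 (Stale cache): agent_id=1 -> matches Rosa
  - ticket 3 (Race condition): agent_id=3 -> matches Nate
  - ticket 4 (Off by one): agent_id=NULL, no match -> kept with NULL
  - ticket 5 (Bad redirect): agent_id=1 -> matches Rosa
  - ticket 6 (Broken link): agent_id=1 -> matches Rosa
  - ticket 7 (Export error): agent_id=2 -> matches Beth
Match against tickets (self):
  - ticket 1 (Memory leak): blocked_by=NULL -> NULL
  - ticket 2 (Stale cache): blocked_by=NULL -> NULL
  - ticket 3 (Race condition): blocked_by=2 -> Stale cache
  - ticket 4 (Off by one): blocked_by=NULL -> NULL
  - ticket 5 (Bad redirect): blocked_by=2 -> Stale cache
  - ticket 6 (Broken link): blocked_by=5 -> Bad redirect
  - ticket 7 (Export error): blocked_by=5 -> Bad redirect

SQL:
SELECT a.title, b.name AS agent, c.title AS blocked_by
FROM tickets a
LEFT JOIN agents b ON a.agent_id = b.id
LEFT JOIN tickets c ON a.blocked_by = c.id

Result:
title          | agent | blocked_by  
---------------+-------+-------------
Memory leak    | Nate  | NULL        
Stale cache    | Rosa  | NULL        
Race condition | Nate  | Stale cache 
Off by one     | NULL  | NULL        
Bad redirect   | Rosa  | Stale cache 
Broken link    | Rosa  | Bad redirect
Export error   | Beth  | Bad redirect


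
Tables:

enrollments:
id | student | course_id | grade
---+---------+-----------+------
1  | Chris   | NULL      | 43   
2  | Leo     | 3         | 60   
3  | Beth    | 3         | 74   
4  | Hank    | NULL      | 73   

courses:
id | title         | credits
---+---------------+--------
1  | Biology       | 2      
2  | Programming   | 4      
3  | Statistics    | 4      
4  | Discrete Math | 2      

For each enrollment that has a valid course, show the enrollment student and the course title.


INNER JOIN keeps only enrollments rows whose course_id matches an id in courses. Walk through each enrollment:
  - enrollment 1 (Chris): course_id=NULL, no match -> dropped
  - enrollment 2 (Leo): course_id=3 -> matches Statistics
  - enrollment 3 (Beth): course_id=3 -> matches Statistics
  - enrollment 4 (Hank): course_id=NULL, no match -> dropped
So 2 of 4 rows are dropped.

SQL:
SELECT a.student, b.title AS course
FROM enrollments a
INNER JOIN courses b ON a.course_id = b.id

Result:
student | course    
--------+-----------
Leo     | Statistics
Beth    | Statistics
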